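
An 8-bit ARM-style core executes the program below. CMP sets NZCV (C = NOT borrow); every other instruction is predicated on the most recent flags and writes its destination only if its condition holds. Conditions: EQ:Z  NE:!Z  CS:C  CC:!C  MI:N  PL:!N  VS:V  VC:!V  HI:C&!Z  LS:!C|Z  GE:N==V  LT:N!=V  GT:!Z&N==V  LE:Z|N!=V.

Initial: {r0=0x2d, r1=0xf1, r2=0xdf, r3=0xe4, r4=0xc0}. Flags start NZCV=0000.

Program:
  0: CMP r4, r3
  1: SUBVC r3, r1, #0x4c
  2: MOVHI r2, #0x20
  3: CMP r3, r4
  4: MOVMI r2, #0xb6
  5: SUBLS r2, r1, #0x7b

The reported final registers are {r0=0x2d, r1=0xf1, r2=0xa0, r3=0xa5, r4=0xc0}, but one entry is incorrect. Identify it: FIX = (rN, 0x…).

0: ✓ CMP  NZCV=1000
1: ✓ SUBVC  r3←0xa5
2: · MOVHI
3: ✓ CMP  NZCV=1000
4: ✓ MOVMI  r2←0xb6
5: ✓ SUBLS  r2←0x76

FIX = (r2, 0x76)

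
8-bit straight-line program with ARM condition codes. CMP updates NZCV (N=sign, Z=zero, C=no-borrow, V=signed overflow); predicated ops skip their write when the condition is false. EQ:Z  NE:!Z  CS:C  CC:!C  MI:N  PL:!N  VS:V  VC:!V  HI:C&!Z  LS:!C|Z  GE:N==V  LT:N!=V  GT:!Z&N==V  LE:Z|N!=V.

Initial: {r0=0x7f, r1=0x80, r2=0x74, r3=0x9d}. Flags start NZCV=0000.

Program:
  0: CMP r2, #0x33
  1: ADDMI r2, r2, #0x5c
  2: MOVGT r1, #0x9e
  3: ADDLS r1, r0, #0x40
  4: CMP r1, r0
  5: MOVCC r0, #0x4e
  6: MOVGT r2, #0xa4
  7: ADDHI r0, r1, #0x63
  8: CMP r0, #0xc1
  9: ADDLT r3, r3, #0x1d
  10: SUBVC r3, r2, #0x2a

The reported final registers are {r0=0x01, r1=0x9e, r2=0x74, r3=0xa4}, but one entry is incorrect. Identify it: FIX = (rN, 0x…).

FIX = (r3, 0x4a)

0: ✓ CMP  NZCV=0010
1: · ADDMI
2: ✓ MOVGT  r1←0x9e
3: · ADDLS
4: ✓ CMP  NZCV=0011
5: · MOVCC
6: · MOVGT
7: ✓ ADDHI  r0←0x01
8: ✓ CMP  NZCV=0000
9: · ADDLT
10: ✓ SUBVC  r3←0x4a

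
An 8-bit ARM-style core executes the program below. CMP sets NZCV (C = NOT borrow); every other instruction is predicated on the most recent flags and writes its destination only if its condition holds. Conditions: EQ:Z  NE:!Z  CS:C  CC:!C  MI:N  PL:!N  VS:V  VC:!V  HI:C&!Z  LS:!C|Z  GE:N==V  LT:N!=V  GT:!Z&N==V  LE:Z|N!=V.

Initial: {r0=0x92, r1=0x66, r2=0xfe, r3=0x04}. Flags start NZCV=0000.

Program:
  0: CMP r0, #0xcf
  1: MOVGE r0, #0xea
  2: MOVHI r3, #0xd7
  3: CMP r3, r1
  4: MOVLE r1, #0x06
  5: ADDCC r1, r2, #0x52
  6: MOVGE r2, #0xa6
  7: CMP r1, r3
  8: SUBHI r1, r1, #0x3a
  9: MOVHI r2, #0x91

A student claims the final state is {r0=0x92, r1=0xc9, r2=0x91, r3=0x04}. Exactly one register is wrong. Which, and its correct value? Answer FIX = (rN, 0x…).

FIX = (r1, 0x16)

0: ✓ CMP  NZCV=1000
1: · MOVGE
2: · MOVHI
3: ✓ CMP  NZCV=1000
4: ✓ MOVLE  r1←0x06
5: ✓ ADDCC  r1←0x50
6: · MOVGE
7: ✓ CMP  NZCV=0010
8: ✓ SUBHI  r1←0x16
9: ✓ MOVHI  r2←0x91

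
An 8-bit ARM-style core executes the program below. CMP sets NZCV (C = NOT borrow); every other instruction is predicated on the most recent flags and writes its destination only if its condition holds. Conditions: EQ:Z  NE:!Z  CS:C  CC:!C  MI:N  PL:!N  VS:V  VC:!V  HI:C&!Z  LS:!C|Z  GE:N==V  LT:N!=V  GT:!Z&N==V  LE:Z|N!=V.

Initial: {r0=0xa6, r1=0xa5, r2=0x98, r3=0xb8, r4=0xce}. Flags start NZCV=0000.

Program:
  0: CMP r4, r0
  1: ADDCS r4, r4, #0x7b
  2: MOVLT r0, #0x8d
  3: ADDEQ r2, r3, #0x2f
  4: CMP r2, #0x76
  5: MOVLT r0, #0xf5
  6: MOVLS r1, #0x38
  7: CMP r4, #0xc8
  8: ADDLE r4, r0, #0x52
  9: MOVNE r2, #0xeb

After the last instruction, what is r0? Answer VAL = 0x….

VAL = 0xf5

[0] flags=0010 → (cmp)
[1] flags=0010 CS?T → r4=0x49
[2] flags=0010 LT?F → skip
[3] flags=0010 EQ?F → skip
[4] flags=0011 → (cmp)
[5] flags=0011 LT?T → r0=0xf5
[6] flags=0011 LS?F → skip
[7] flags=1001 → (cmp)
[8] flags=1001 LE?F → skip
[9] flags=1001 NE?T → r2=0xeb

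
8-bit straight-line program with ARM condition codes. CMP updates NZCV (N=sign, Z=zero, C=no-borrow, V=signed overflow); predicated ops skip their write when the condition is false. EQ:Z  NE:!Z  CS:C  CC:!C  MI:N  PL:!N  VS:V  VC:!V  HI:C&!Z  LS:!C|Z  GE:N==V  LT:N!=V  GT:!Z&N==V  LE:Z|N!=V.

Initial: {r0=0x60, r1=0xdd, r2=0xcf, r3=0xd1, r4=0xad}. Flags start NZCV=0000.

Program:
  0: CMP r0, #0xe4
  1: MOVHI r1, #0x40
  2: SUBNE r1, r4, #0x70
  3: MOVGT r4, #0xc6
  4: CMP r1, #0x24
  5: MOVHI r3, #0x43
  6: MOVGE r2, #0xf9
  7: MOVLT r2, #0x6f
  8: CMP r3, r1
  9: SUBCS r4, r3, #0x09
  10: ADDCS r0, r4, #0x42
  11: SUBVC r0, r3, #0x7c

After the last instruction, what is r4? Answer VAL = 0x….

VAL = 0x3a

[0] flags=0000 → (cmp)
[1] flags=0000 HI?F → skip
[2] flags=0000 NE?T → r1=0x3d
[3] flags=0000 GT?T → r4=0xc6
[4] flags=0010 → (cmp)
[5] flags=0010 HI?T → r3=0x43
[6] flags=0010 GE?T → r2=0xf9
[7] flags=0010 LT?F → skip
[8] flags=0010 → (cmp)
[9] flags=0010 CS?T → r4=0x3a
[10] flags=0010 CS?T → r0=0x7c
[11] flags=0010 VC?T → r0=0xc7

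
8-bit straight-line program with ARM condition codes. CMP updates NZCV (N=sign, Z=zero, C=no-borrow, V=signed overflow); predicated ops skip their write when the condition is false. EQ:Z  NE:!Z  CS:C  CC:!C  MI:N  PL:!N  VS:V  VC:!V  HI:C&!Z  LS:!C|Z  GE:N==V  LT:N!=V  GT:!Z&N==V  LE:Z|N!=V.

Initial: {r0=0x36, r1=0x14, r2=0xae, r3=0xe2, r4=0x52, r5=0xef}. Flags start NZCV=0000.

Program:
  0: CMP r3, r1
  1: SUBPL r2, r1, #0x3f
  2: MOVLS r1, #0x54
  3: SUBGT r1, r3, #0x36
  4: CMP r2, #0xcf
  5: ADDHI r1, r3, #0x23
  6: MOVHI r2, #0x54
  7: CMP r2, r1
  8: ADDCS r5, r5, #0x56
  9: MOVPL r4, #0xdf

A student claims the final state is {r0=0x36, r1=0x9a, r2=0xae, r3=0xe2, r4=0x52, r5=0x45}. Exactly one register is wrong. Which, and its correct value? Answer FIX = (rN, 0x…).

FIX = (r1, 0x14)

[0] flags=1010 → (cmp)
[1] flags=1010 PL?F → skip
[2] flags=1010 LS?F → skip
[3] flags=1010 GT?F → skip
[4] flags=1000 → (cmp)
[5] flags=1000 HI?F → skip
[6] flags=1000 HI?F → skip
[7] flags=1010 → (cmp)
[8] flags=1010 CS?T → r5=0x45
[9] flags=1010 PL?F → skip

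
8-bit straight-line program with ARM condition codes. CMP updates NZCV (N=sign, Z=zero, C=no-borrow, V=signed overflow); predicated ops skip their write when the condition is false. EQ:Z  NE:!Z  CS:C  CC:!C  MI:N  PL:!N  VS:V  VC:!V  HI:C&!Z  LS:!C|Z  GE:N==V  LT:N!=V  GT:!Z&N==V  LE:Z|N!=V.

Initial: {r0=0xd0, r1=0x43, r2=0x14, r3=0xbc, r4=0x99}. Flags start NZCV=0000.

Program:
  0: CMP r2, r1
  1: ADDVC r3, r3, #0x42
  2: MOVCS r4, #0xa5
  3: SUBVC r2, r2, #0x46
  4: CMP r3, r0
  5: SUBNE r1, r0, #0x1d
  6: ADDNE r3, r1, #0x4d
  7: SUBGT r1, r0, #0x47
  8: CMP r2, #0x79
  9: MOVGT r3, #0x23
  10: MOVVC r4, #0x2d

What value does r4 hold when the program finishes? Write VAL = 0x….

VAL = 0x99

[0] flags=1000 → (cmp)
[1] flags=1000 VC?T → r3=0xfe
[2] flags=1000 CS?F → skip
[3] flags=1000 VC?T → r2=0xce
[4] flags=0010 → (cmp)
[5] flags=0010 NE?T → r1=0xb3
[6] flags=0010 NE?T → r3=0x00
[7] flags=0010 GT?T → r1=0x89
[8] flags=0011 → (cmp)
[9] flags=0011 GT?F → skip
[10] flags=0011 VC?F → skip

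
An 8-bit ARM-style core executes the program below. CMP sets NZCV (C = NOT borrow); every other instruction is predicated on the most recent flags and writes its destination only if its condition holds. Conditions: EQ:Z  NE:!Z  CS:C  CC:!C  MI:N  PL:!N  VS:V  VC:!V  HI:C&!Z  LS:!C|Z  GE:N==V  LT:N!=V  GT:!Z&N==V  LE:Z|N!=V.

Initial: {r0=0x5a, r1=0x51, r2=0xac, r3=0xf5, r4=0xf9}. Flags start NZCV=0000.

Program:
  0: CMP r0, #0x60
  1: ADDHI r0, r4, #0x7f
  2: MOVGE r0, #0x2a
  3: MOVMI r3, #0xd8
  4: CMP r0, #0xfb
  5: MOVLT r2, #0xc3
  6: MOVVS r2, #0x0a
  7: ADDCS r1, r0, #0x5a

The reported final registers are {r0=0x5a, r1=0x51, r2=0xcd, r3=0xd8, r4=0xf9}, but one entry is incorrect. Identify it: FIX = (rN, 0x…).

0: ✓ CMP  NZCV=1000
1: · ADDHI
2: · MOVGE
3: ✓ MOVMI  r3←0xd8
4: ✓ CMP  NZCV=0000
5: · MOVLT
6: · MOVVS
7: · ADDCS

FIX = (r2, 0xac)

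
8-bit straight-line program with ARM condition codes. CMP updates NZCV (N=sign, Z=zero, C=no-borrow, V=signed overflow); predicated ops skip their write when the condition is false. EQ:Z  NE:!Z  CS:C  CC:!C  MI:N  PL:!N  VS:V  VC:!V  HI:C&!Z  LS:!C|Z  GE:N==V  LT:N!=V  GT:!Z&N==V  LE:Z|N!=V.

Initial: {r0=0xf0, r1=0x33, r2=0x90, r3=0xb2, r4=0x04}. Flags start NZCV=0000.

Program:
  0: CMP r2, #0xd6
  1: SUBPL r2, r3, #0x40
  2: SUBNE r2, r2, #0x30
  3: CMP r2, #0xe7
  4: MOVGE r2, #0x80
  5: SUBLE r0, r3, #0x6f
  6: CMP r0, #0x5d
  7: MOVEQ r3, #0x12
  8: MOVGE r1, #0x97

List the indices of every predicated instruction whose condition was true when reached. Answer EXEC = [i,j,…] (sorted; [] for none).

0: ✓ CMP  NZCV=1000
1: · SUBPL
2: ✓ SUBNE  r2←0x60
3: ✓ CMP  NZCV=0000
4: ✓ MOVGE  r2←0x80
5: · SUBLE
6: ✓ CMP  NZCV=1010
7: · MOVEQ
8: · MOVGE

EXEC = [2,4]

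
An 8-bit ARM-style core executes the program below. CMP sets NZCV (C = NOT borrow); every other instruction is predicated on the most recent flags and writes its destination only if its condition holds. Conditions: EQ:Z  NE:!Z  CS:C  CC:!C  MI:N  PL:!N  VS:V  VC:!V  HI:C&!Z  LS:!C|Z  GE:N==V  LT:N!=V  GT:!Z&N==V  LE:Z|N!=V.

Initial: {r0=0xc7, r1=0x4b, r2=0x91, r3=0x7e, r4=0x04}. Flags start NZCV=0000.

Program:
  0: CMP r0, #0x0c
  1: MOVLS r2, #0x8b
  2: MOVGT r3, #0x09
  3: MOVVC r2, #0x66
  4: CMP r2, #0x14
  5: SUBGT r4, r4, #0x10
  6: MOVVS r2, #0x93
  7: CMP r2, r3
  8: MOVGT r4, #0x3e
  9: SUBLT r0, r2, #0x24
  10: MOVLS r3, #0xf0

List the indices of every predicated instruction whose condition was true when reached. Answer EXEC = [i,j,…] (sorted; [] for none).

[0] flags=1010 → (cmp)
[1] flags=1010 LS?F → skip
[2] flags=1010 GT?F → skip
[3] flags=1010 VC?T → r2=0x66
[4] flags=0010 → (cmp)
[5] flags=0010 GT?T → r4=0xf4
[6] flags=0010 VS?F → skip
[7] flags=1000 → (cmp)
[8] flags=1000 GT?F → skip
[9] flags=1000 LT?T → r0=0x42
[10] flags=1000 LS?T → r3=0xf0

EXEC = [3,5,9,10]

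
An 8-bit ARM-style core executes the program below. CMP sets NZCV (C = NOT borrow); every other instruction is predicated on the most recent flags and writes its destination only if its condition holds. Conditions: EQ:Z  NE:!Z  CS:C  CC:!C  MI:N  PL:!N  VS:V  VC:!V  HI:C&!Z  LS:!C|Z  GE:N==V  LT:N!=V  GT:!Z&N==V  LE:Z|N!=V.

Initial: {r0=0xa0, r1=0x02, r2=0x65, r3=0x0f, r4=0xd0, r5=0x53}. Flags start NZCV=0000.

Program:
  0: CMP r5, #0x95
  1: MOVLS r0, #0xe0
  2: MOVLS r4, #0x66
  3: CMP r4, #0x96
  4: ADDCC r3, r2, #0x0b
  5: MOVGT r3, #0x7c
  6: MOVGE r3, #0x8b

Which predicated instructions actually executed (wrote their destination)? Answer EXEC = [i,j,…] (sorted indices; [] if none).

EXEC = [1,2,4,5,6]

0: ✓ CMP  NZCV=1001
1: ✓ MOVLS  r0←0xe0
2: ✓ MOVLS  r4←0x66
3: ✓ CMP  NZCV=1001
4: ✓ ADDCC  r3←0x70
5: ✓ MOVGT  r3←0x7c
6: ✓ MOVGE  r3←0x8b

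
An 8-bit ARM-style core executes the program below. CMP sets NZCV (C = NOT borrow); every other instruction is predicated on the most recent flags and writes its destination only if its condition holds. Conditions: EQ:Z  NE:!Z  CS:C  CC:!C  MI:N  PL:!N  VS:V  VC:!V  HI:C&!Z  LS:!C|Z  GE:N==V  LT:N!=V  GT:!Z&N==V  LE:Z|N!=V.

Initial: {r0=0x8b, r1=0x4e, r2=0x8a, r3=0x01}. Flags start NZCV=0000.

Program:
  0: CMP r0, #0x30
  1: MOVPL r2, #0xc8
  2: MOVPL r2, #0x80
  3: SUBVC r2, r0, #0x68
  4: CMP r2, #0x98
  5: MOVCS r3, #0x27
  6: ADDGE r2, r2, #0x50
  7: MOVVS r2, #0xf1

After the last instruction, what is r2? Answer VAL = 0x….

[0] flags=0011 → (cmp)
[1] flags=0011 PL?T → r2=0xc8
[2] flags=0011 PL?T → r2=0x80
[3] flags=0011 VC?F → skip
[4] flags=1000 → (cmp)
[5] flags=1000 CS?F → skip
[6] flags=1000 GE?F → skip
[7] flags=1000 VS?F → skip

VAL = 0x80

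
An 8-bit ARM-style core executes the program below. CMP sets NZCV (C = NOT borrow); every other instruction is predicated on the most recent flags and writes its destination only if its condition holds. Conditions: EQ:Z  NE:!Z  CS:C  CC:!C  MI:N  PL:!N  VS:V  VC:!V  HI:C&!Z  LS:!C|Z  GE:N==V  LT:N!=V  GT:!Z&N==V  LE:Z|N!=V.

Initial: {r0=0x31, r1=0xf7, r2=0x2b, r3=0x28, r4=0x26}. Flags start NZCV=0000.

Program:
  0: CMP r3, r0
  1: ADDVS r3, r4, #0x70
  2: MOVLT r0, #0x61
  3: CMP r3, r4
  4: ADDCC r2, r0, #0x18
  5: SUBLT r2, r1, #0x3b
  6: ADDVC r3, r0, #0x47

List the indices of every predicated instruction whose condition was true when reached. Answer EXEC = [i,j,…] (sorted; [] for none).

[0] flags=1000 → (cmp)
[1] flags=1000 VS?F → skip
[2] flags=1000 LT?T → r0=0x61
[3] flags=0010 → (cmp)
[4] flags=0010 CC?F → skip
[5] flags=0010 LT?F → skip
[6] flags=0010 VC?T → r3=0xa8

EXEC = [2,6]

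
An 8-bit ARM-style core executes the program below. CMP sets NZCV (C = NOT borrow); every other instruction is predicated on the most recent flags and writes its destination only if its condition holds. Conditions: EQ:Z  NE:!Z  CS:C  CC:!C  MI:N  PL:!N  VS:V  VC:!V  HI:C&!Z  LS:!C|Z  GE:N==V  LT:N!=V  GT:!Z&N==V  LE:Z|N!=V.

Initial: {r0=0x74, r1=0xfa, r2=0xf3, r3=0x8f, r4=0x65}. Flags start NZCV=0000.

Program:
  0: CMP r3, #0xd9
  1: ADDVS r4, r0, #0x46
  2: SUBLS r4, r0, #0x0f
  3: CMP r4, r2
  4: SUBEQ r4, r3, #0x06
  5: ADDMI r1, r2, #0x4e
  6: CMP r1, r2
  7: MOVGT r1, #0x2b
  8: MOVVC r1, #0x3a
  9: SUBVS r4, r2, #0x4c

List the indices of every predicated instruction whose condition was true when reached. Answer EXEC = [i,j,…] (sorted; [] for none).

0: ✓ CMP  NZCV=1000
1: · ADDVS
2: ✓ SUBLS  r4←0x65
3: ✓ CMP  NZCV=0000
4: · SUBEQ
5: · ADDMI
6: ✓ CMP  NZCV=0010
7: ✓ MOVGT  r1←0x2b
8: ✓ MOVVC  r1←0x3a
9: · SUBVS

EXEC = [2,7,8]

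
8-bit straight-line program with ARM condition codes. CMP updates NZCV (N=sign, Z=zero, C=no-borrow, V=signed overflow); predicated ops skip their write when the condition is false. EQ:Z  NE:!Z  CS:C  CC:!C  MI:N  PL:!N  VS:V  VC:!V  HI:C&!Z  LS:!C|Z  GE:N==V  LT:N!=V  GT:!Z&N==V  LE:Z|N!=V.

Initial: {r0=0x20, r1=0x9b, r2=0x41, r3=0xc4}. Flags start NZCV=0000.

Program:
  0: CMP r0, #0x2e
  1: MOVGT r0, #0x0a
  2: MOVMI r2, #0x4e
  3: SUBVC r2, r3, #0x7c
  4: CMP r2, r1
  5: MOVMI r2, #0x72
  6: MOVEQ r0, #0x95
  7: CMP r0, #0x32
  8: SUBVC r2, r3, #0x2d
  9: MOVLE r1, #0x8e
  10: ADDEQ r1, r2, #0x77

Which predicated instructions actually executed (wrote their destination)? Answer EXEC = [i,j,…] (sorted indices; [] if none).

EXEC = [2,3,5,8,9]

[0] flags=1000 → (cmp)
[1] flags=1000 GT?F → skip
[2] flags=1000 MI?T → r2=0x4e
[3] flags=1000 VC?T → r2=0x48
[4] flags=1001 → (cmp)
[5] flags=1001 MI?T → r2=0x72
[6] flags=1001 EQ?F → skip
[7] flags=1000 → (cmp)
[8] flags=1000 VC?T → r2=0x97
[9] flags=1000 LE?T → r1=0x8e
[10] flags=1000 EQ?F → skip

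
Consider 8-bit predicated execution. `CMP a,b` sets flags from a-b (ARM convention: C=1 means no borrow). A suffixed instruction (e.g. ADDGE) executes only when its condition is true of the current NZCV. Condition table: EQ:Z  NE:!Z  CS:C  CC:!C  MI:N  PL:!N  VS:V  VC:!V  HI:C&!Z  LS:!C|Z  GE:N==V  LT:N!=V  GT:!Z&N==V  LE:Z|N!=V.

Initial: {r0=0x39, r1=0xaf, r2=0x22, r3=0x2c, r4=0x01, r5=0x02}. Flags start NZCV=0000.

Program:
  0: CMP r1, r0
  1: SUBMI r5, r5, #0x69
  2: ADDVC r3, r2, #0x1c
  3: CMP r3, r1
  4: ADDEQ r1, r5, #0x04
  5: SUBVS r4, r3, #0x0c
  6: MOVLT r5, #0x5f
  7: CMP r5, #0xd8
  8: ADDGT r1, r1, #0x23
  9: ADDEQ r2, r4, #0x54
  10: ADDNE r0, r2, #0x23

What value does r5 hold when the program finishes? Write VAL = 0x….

VAL = 0x02

0: ✓ CMP  NZCV=0011
1: · SUBMI
2: · ADDVC
3: ✓ CMP  NZCV=0000
4: · ADDEQ
5: · SUBVS
6: · MOVLT
7: ✓ CMP  NZCV=0000
8: ✓ ADDGT  r1←0xd2
9: · ADDEQ
10: ✓ ADDNE  r0←0x45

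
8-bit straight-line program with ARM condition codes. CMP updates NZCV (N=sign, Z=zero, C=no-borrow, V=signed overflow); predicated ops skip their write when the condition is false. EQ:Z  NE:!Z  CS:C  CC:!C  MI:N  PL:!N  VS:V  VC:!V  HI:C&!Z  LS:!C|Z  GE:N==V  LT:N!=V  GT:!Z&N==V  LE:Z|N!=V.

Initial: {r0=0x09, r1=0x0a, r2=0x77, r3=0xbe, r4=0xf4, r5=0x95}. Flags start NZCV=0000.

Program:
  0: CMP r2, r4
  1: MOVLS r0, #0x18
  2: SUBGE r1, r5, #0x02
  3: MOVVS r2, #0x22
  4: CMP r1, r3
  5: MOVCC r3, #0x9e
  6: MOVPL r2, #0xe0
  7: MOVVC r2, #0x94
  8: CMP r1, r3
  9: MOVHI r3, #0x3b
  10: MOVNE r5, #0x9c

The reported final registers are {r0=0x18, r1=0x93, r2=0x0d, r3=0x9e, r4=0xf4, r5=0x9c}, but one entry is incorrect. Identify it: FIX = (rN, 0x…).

FIX = (r2, 0x94)

0: ✓ CMP  NZCV=1001
1: ✓ MOVLS  r0←0x18
2: ✓ SUBGE  r1←0x93
3: ✓ MOVVS  r2←0x22
4: ✓ CMP  NZCV=1000
5: ✓ MOVCC  r3←0x9e
6: · MOVPL
7: ✓ MOVVC  r2←0x94
8: ✓ CMP  NZCV=1000
9: · MOVHI
10: ✓ MOVNE  r5←0x9c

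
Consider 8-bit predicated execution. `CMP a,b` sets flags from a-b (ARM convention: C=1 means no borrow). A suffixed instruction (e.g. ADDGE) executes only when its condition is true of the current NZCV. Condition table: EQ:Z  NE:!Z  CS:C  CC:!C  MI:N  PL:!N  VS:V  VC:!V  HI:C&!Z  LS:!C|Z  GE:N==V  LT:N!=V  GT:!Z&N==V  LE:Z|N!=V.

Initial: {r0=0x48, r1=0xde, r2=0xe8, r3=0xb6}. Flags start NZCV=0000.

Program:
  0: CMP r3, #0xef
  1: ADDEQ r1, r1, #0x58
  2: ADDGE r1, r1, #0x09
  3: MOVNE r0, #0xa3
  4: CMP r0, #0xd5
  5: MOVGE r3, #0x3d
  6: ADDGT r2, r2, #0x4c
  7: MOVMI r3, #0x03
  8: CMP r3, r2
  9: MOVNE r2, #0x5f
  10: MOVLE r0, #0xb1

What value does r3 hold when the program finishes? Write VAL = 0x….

VAL = 0x03

0: ✓ CMP  NZCV=1000
1: · ADDEQ
2: · ADDGE
3: ✓ MOVNE  r0←0xa3
4: ✓ CMP  NZCV=1000
5: · MOVGE
6: · ADDGT
7: ✓ MOVMI  r3←0x03
8: ✓ CMP  NZCV=0000
9: ✓ MOVNE  r2←0x5f
10: · MOVLE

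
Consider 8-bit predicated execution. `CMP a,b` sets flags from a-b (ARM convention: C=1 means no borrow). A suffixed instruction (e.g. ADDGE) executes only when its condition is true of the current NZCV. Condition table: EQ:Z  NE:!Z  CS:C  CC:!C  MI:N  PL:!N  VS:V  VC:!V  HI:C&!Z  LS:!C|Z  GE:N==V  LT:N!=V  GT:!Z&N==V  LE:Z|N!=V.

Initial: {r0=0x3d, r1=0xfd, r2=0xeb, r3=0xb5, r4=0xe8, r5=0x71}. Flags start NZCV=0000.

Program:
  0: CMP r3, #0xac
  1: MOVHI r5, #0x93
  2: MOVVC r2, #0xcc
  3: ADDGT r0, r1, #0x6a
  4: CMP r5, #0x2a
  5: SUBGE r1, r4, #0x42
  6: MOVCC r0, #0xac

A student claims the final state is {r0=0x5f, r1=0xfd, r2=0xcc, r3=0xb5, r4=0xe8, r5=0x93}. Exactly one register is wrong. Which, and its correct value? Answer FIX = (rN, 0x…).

FIX = (r0, 0x67)

[0] flags=0010 → (cmp)
[1] flags=0010 HI?T → r5=0x93
[2] flags=0010 VC?T → r2=0xcc
[3] flags=0010 GT?T → r0=0x67
[4] flags=0011 → (cmp)
[5] flags=0011 GE?F → skip
[6] flags=0011 CC?F → skip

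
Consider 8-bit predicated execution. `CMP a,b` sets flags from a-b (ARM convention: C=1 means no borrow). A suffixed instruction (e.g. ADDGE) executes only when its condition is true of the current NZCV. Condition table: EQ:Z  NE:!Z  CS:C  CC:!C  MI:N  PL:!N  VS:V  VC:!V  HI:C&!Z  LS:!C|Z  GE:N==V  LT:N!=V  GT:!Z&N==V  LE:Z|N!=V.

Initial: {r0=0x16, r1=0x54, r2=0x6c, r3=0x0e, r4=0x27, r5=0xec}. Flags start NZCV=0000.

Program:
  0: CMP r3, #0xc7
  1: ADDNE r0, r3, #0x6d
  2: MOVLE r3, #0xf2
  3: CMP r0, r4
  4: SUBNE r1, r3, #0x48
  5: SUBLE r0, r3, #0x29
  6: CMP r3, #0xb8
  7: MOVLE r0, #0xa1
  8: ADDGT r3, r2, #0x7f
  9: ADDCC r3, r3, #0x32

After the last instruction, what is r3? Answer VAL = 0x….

0: ✓ CMP  NZCV=0000
1: ✓ ADDNE  r0←0x7b
2: · MOVLE
3: ✓ CMP  NZCV=0010
4: ✓ SUBNE  r1←0xc6
5: · SUBLE
6: ✓ CMP  NZCV=0000
7: · MOVLE
8: ✓ ADDGT  r3←0xeb
9: ✓ ADDCC  r3←0x1d

VAL = 0x1d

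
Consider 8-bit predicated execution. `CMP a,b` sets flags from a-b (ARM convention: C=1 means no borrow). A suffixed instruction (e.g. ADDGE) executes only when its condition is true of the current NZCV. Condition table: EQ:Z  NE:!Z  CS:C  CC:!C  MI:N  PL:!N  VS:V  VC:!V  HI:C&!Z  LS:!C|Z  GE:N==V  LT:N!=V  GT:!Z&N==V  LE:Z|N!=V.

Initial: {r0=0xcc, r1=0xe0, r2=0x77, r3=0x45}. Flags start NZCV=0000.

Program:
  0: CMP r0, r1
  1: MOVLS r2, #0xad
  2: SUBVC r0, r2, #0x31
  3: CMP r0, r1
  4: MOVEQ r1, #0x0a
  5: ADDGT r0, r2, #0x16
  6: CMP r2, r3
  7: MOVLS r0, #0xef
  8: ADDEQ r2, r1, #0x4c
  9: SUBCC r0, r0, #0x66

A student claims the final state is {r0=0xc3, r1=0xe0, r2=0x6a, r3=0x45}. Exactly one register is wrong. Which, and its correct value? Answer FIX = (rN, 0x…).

0: ✓ CMP  NZCV=1000
1: ✓ MOVLS  r2←0xad
2: ✓ SUBVC  r0←0x7c
3: ✓ CMP  NZCV=1001
4: · MOVEQ
5: ✓ ADDGT  r0←0xc3
6: ✓ CMP  NZCV=0011
7: · MOVLS
8: · ADDEQ
9: · SUBCC

FIX = (r2, 0xad)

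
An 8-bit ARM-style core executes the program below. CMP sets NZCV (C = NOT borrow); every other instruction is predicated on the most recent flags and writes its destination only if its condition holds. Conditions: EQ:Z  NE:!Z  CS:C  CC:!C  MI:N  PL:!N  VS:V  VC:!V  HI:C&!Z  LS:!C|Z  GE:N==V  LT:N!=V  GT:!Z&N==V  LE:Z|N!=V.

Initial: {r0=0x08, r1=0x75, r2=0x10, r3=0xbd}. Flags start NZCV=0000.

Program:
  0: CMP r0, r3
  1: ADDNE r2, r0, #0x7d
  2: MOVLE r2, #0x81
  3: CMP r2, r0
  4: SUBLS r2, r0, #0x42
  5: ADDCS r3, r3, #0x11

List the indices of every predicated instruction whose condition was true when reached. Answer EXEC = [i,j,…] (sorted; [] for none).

0: ✓ CMP  NZCV=0000
1: ✓ ADDNE  r2←0x85
2: · MOVLE
3: ✓ CMP  NZCV=0011
4: · SUBLS
5: ✓ ADDCS  r3←0xce

EXEC = [1,5]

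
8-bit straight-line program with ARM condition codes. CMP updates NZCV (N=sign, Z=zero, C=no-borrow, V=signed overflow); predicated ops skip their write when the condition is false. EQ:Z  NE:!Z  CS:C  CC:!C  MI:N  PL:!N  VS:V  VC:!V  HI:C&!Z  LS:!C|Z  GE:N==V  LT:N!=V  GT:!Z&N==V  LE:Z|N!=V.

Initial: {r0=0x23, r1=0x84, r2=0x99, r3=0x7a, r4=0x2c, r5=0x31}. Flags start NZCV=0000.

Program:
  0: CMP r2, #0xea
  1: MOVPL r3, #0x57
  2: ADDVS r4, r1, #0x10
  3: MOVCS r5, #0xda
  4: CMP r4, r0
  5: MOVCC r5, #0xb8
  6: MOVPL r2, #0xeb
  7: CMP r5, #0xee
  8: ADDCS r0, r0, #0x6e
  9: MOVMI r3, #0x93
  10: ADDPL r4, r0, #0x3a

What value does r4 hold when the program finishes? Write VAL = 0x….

VAL = 0x5d

0: ✓ CMP  NZCV=1000
1: · MOVPL
2: · ADDVS
3: · MOVCS
4: ✓ CMP  NZCV=0010
5: · MOVCC
6: ✓ MOVPL  r2←0xeb
7: ✓ CMP  NZCV=0000
8: · ADDCS
9: · MOVMI
10: ✓ ADDPL  r4←0x5d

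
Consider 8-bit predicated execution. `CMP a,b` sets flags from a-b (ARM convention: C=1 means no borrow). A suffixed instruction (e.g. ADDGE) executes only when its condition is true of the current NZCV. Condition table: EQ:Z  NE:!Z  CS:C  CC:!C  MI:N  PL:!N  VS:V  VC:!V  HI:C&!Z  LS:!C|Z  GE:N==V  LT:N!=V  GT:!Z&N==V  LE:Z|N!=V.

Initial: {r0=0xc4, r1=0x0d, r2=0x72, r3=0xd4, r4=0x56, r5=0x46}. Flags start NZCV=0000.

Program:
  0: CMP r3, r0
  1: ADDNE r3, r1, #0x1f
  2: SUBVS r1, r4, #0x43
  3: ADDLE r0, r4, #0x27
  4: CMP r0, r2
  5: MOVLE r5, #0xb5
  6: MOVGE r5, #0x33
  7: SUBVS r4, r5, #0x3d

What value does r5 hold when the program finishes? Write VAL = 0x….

VAL = 0xb5

[0] flags=0010 → (cmp)
[1] flags=0010 NE?T → r3=0x2c
[2] flags=0010 VS?F → skip
[3] flags=0010 LE?F → skip
[4] flags=0011 → (cmp)
[5] flags=0011 LE?T → r5=0xb5
[6] flags=0011 GE?F → skip
[7] flags=0011 VS?T → r4=0x78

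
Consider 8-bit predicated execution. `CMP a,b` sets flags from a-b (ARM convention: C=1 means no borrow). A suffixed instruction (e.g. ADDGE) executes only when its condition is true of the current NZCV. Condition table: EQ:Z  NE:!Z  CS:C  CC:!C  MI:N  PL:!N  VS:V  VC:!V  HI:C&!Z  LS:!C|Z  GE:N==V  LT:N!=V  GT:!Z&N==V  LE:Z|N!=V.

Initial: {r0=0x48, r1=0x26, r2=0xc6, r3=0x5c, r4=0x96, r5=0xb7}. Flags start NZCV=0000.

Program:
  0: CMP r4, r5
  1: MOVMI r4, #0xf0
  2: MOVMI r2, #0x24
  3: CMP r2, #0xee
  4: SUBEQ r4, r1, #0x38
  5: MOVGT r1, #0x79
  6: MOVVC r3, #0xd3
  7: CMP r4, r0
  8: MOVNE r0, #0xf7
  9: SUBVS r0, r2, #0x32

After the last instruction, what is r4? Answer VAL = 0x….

VAL = 0xf0

[0] flags=1000 → (cmp)
[1] flags=1000 MI?T → r4=0xf0
[2] flags=1000 MI?T → r2=0x24
[3] flags=0000 → (cmp)
[4] flags=0000 EQ?F → skip
[5] flags=0000 GT?T → r1=0x79
[6] flags=0000 VC?T → r3=0xd3
[7] flags=1010 → (cmp)
[8] flags=1010 NE?T → r0=0xf7
[9] flags=1010 VS?F → skip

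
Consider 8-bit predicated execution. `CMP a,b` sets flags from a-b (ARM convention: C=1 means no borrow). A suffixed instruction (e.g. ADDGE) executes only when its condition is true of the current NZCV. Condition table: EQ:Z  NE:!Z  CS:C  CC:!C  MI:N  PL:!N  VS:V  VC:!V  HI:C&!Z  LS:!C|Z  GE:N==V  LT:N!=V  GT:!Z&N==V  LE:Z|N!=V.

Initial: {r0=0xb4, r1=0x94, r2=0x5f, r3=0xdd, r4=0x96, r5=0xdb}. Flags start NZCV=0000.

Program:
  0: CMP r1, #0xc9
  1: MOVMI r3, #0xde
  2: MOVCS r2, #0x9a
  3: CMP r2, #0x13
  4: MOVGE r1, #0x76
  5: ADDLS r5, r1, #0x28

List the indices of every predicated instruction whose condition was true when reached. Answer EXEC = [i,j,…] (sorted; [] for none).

[0] flags=1000 → (cmp)
[1] flags=1000 MI?T → r3=0xde
[2] flags=1000 CS?F → skip
[3] flags=0010 → (cmp)
[4] flags=0010 GE?T → r1=0x76
[5] flags=0010 LS?F → skip

EXEC = [1,4]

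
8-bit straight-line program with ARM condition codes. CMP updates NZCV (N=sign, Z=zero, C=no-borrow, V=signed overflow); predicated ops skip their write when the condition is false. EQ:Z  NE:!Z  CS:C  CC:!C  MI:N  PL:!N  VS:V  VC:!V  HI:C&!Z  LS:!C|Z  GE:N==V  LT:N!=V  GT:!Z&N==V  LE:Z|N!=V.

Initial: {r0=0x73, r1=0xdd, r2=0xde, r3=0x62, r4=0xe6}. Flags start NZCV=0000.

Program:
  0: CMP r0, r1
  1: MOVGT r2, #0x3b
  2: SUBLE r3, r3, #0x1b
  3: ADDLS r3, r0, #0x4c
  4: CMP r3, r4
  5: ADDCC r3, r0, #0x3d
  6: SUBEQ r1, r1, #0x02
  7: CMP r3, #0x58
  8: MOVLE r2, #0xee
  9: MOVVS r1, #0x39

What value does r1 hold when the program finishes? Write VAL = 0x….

[0] flags=1001 → (cmp)
[1] flags=1001 GT?T → r2=0x3b
[2] flags=1001 LE?F → skip
[3] flags=1001 LS?T → r3=0xbf
[4] flags=1000 → (cmp)
[5] flags=1000 CC?T → r3=0xb0
[6] flags=1000 EQ?F → skip
[7] flags=0011 → (cmp)
[8] flags=0011 LE?T → r2=0xee
[9] flags=0011 VS?T → r1=0x39

VAL = 0x39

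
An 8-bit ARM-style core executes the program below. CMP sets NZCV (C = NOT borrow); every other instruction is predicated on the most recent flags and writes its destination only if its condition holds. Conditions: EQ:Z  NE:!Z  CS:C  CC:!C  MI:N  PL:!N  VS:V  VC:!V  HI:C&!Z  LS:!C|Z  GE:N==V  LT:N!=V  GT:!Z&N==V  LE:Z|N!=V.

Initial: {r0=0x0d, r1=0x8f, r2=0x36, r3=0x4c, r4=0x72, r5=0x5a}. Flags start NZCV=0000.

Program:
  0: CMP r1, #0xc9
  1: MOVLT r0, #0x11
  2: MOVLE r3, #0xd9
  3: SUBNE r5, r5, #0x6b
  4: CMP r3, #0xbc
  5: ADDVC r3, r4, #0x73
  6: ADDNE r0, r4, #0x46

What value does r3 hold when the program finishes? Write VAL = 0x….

VAL = 0xe5

[0] flags=1000 → (cmp)
[1] flags=1000 LT?T → r0=0x11
[2] flags=1000 LE?T → r3=0xd9
[3] flags=1000 NE?T → r5=0xef
[4] flags=0010 → (cmp)
[5] flags=0010 VC?T → r3=0xe5
[6] flags=0010 NE?T → r0=0xb8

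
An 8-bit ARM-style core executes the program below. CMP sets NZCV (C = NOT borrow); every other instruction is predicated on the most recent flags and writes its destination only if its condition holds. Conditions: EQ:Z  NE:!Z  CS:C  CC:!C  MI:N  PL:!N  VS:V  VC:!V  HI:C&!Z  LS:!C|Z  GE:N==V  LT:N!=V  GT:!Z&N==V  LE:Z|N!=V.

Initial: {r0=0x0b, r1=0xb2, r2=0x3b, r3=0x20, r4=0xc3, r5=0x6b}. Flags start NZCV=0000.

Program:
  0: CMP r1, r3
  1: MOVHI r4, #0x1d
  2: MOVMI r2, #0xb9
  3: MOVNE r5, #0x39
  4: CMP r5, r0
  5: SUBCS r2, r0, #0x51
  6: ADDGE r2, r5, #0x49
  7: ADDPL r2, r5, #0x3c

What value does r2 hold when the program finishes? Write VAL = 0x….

0: ✓ CMP  NZCV=1010
1: ✓ MOVHI  r4←0x1d
2: ✓ MOVMI  r2←0xb9
3: ✓ MOVNE  r5←0x39
4: ✓ CMP  NZCV=0010
5: ✓ SUBCS  r2←0xba
6: ✓ ADDGE  r2←0x82
7: ✓ ADDPL  r2←0x75

VAL = 0x75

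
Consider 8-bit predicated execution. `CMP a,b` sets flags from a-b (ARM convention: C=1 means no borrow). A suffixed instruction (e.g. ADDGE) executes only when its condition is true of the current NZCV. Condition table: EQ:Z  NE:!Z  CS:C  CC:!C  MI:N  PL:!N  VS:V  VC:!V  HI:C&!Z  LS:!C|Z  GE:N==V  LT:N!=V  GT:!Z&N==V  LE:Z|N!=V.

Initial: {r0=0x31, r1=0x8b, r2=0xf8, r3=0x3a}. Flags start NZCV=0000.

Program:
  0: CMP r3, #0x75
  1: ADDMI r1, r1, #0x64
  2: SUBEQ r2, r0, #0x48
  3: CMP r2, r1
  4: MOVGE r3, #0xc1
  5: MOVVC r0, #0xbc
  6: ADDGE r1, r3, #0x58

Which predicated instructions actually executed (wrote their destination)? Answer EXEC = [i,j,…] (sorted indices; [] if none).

0: ✓ CMP  NZCV=1000
1: ✓ ADDMI  r1←0xef
2: · SUBEQ
3: ✓ CMP  NZCV=0010
4: ✓ MOVGE  r3←0xc1
5: ✓ MOVVC  r0←0xbc
6: ✓ ADDGE  r1←0x19

EXEC = [1,4,5,6]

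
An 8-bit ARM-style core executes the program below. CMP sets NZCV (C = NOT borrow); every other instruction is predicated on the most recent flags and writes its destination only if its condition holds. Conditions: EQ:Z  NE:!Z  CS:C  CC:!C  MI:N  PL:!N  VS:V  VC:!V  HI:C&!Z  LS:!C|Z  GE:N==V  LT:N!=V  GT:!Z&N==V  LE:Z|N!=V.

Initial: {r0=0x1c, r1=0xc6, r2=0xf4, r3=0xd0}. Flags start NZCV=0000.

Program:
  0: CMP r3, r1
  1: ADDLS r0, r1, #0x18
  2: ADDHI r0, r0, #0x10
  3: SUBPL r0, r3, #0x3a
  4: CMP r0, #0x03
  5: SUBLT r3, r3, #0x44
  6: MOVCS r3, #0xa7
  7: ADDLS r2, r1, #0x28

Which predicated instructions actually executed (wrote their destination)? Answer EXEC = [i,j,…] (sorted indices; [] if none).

0: ✓ CMP  NZCV=0010
1: · ADDLS
2: ✓ ADDHI  r0←0x2c
3: ✓ SUBPL  r0←0x96
4: ✓ CMP  NZCV=1010
5: ✓ SUBLT  r3←0x8c
6: ✓ MOVCS  r3←0xa7
7: · ADDLS

EXEC = [2,3,5,6]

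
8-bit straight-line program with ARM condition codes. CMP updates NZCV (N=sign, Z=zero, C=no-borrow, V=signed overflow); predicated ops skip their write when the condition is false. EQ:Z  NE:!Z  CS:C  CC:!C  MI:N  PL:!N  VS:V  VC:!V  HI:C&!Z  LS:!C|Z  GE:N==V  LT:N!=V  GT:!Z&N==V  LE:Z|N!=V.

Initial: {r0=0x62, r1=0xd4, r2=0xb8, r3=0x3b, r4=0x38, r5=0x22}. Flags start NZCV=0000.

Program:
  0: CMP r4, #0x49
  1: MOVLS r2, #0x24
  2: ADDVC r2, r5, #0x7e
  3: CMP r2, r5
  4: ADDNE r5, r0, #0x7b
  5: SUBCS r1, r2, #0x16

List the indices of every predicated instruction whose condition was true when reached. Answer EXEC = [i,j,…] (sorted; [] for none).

EXEC = [1,2,4,5]

0: ✓ CMP  NZCV=1000
1: ✓ MOVLS  r2←0x24
2: ✓ ADDVC  r2←0xa0
3: ✓ CMP  NZCV=0011
4: ✓ ADDNE  r5←0xdd
5: ✓ SUBCS  r1←0x8a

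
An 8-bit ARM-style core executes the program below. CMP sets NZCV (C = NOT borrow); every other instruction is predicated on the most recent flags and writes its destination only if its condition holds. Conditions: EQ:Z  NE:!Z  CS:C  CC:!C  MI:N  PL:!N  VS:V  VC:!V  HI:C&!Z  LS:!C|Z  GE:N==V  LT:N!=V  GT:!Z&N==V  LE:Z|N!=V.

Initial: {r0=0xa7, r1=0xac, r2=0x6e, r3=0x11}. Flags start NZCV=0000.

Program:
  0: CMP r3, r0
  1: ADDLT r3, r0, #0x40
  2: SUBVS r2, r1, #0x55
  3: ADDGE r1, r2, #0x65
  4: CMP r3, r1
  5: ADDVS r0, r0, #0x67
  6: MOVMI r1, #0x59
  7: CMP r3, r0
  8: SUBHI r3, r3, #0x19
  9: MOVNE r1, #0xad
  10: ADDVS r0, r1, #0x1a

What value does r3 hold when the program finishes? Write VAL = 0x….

0: ✓ CMP  NZCV=0000
1: · ADDLT
2: · SUBVS
3: ✓ ADDGE  r1←0xd3
4: ✓ CMP  NZCV=0000
5: · ADDVS
6: · MOVMI
7: ✓ CMP  NZCV=0000
8: · SUBHI
9: ✓ MOVNE  r1←0xad
10: · ADDVS

VAL = 0x11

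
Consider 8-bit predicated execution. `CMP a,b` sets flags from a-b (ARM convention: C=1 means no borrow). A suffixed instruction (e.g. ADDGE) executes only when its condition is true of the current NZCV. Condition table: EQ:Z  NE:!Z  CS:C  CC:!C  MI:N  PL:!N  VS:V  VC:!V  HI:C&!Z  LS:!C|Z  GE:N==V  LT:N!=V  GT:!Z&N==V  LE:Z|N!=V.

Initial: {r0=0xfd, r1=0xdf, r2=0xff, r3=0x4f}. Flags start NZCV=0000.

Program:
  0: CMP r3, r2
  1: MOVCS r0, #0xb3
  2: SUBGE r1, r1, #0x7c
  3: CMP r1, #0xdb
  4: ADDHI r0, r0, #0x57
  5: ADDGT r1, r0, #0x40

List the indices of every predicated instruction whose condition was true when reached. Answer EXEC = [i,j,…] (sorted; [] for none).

EXEC = [2,5]

0: ✓ CMP  NZCV=0000
1: · MOVCS
2: ✓ SUBGE  r1←0x63
3: ✓ CMP  NZCV=1001
4: · ADDHI
5: ✓ ADDGT  r1←0x3d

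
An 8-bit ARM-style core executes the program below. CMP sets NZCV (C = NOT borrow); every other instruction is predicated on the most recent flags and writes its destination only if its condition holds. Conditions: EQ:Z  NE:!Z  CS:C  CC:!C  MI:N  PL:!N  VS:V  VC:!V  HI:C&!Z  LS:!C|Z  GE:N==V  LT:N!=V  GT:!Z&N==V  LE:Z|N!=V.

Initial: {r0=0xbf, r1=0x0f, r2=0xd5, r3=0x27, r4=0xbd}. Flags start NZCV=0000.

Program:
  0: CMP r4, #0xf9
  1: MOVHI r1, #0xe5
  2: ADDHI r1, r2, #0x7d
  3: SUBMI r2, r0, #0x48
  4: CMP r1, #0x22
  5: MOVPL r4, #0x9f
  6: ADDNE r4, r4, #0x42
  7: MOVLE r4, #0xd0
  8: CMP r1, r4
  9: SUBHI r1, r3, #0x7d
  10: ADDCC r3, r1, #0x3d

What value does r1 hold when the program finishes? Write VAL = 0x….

VAL = 0x0f

0: ✓ CMP  NZCV=1000
1: · MOVHI
2: · ADDHI
3: ✓ SUBMI  r2←0x77
4: ✓ CMP  NZCV=1000
5: · MOVPL
6: ✓ ADDNE  r4←0xff
7: ✓ MOVLE  r4←0xd0
8: ✓ CMP  NZCV=0000
9: · SUBHI
10: ✓ ADDCC  r3←0x4c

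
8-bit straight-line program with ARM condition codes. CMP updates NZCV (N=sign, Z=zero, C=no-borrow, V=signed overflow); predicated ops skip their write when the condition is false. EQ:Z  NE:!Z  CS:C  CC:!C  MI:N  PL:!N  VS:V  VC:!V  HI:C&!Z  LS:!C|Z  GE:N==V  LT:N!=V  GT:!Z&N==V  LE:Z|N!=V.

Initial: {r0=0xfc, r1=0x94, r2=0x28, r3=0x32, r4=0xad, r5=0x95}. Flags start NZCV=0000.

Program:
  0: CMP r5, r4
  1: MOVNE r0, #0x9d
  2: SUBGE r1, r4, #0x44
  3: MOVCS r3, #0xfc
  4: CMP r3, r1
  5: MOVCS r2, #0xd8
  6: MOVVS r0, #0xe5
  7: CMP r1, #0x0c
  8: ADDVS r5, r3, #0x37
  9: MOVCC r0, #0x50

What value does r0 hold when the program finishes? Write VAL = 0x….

VAL = 0xe5

[0] flags=1000 → (cmp)
[1] flags=1000 NE?T → r0=0x9d
[2] flags=1000 GE?F → skip
[3] flags=1000 CS?F → skip
[4] flags=1001 → (cmp)
[5] flags=1001 CS?F → skip
[6] flags=1001 VS?T → r0=0xe5
[7] flags=1010 → (cmp)
[8] flags=1010 VS?F → skip
[9] flags=1010 CC?F → skip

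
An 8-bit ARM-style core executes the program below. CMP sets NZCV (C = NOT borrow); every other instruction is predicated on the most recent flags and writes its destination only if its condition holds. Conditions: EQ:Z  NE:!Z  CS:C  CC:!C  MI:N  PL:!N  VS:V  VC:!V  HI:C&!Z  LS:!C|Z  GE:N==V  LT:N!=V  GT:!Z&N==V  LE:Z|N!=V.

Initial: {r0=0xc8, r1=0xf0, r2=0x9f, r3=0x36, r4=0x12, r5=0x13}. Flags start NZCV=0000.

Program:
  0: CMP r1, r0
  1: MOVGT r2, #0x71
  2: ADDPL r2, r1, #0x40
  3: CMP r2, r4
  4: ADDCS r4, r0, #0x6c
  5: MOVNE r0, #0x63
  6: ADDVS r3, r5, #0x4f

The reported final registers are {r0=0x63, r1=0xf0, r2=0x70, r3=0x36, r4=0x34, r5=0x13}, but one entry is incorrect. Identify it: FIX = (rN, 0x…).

FIX = (r2, 0x30)

[0] flags=0010 → (cmp)
[1] flags=0010 GT?T → r2=0x71
[2] flags=0010 PL?T → r2=0x30
[3] flags=0010 → (cmp)
[4] flags=0010 CS?T → r4=0x34
[5] flags=0010 NE?T → r0=0x63
[6] flags=0010 VS?F → skip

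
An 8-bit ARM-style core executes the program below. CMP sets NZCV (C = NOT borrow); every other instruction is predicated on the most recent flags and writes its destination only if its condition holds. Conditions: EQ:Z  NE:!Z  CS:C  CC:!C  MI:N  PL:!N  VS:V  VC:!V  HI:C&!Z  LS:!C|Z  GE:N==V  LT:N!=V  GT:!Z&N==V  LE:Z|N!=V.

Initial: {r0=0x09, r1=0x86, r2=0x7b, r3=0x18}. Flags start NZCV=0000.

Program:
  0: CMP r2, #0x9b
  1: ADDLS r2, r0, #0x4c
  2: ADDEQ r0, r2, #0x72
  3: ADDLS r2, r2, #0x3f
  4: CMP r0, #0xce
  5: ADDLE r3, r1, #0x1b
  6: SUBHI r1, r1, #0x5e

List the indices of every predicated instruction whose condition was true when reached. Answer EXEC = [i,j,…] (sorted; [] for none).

EXEC = [1,3]

[0] flags=1001 → (cmp)
[1] flags=1001 LS?T → r2=0x55
[2] flags=1001 EQ?F → skip
[3] flags=1001 LS?T → r2=0x94
[4] flags=0000 → (cmp)
[5] flags=0000 LE?F → skip
[6] flags=0000 HI?F → skip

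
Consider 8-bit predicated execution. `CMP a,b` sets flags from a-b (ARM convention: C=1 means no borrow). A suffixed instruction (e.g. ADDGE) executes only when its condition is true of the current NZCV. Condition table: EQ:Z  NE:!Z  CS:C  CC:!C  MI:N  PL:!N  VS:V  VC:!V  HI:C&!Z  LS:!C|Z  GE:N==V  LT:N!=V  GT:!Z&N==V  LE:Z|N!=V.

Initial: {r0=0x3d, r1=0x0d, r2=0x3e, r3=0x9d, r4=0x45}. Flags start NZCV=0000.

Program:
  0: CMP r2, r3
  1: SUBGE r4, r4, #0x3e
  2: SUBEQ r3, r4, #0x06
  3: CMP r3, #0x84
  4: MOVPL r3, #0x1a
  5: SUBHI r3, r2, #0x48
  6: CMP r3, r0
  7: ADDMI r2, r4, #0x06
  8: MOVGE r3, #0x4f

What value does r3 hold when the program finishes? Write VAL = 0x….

VAL = 0xf6

0: ✓ CMP  NZCV=1001
1: ✓ SUBGE  r4←0x07
2: · SUBEQ
3: ✓ CMP  NZCV=0010
4: ✓ MOVPL  r3←0x1a
5: ✓ SUBHI  r3←0xf6
6: ✓ CMP  NZCV=1010
7: ✓ ADDMI  r2←0x0d
8: · MOVGE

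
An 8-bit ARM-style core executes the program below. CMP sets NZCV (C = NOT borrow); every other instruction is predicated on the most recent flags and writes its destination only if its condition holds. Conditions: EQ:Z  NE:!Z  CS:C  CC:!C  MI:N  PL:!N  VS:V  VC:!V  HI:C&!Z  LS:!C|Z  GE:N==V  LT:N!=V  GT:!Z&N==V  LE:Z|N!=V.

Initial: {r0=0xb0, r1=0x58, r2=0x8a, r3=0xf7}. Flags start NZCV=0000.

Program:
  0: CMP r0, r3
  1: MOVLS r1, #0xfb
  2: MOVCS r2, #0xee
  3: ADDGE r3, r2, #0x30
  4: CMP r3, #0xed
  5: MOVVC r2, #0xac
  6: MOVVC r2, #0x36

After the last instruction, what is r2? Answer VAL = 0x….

0: ✓ CMP  NZCV=1000
1: ✓ MOVLS  r1←0xfb
2: · MOVCS
3: · ADDGE
4: ✓ CMP  NZCV=0010
5: ✓ MOVVC  r2←0xac
6: ✓ MOVVC  r2←0x36

VAL = 0x36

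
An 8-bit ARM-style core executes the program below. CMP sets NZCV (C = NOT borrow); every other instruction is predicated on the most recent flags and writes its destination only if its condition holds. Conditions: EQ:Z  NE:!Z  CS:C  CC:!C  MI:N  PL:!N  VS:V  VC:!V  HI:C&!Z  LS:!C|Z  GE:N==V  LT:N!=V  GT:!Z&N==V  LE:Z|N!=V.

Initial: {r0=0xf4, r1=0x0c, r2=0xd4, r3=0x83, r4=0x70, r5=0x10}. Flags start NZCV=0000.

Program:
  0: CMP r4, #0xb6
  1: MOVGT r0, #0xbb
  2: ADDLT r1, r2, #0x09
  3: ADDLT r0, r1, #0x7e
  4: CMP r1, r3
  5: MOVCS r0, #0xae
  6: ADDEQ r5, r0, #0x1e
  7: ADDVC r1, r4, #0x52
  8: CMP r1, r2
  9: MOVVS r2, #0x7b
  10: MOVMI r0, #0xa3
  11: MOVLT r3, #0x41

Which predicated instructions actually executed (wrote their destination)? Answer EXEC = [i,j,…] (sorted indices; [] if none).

EXEC = [1]

[0] flags=1001 → (cmp)
[1] flags=1001 GT?T → r0=0xbb
[2] flags=1001 LT?F → skip
[3] flags=1001 LT?F → skip
[4] flags=1001 → (cmp)
[5] flags=1001 CS?F → skip
[6] flags=1001 EQ?F → skip
[7] flags=1001 VC?F → skip
[8] flags=0000 → (cmp)
[9] flags=0000 VS?F → skip
[10] flags=0000 MI?F → skip
[11] flags=0000 LT?F → skip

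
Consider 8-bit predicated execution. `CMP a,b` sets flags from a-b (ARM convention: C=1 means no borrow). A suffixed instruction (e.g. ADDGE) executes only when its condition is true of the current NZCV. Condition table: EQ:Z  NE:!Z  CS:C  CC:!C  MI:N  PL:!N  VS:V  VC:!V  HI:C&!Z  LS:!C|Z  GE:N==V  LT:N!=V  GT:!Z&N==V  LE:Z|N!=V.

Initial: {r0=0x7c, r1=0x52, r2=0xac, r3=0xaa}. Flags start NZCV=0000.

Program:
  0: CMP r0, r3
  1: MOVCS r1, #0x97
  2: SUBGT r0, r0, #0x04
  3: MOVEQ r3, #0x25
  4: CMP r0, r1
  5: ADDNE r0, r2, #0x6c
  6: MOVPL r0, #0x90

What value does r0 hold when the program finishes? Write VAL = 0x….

0: ✓ CMP  NZCV=1001
1: · MOVCS
2: ✓ SUBGT  r0←0x78
3: · MOVEQ
4: ✓ CMP  NZCV=0010
5: ✓ ADDNE  r0←0x18
6: ✓ MOVPL  r0←0x90

VAL = 0x90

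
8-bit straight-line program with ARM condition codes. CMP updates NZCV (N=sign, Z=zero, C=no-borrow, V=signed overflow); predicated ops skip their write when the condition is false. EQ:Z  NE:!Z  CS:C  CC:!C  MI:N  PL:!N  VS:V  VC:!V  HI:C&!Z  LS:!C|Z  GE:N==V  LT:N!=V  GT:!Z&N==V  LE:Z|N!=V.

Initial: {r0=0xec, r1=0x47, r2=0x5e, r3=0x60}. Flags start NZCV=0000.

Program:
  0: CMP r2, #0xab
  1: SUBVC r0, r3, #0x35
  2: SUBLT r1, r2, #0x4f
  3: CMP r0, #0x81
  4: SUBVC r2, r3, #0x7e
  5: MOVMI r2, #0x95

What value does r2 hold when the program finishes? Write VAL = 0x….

VAL = 0xe2

[0] flags=1001 → (cmp)
[1] flags=1001 VC?F → skip
[2] flags=1001 LT?F → skip
[3] flags=0010 → (cmp)
[4] flags=0010 VC?T → r2=0xe2
[5] flags=0010 MI?F → skip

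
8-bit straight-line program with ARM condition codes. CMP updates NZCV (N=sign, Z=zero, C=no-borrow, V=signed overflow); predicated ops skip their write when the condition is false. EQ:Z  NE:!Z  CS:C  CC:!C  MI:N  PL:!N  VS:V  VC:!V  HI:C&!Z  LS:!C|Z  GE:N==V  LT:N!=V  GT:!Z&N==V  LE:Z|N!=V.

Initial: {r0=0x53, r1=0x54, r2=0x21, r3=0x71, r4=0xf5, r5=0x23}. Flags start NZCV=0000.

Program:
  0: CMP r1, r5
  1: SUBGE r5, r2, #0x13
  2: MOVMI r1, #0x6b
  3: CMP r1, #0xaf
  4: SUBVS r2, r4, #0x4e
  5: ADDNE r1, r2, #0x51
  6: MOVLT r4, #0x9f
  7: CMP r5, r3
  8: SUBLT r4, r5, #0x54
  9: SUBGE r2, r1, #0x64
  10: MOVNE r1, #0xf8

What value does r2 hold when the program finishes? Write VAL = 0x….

VAL = 0xa7

[0] flags=0010 → (cmp)
[1] flags=0010 GE?T → r5=0x0e
[2] flags=0010 MI?F → skip
[3] flags=1001 → (cmp)
[4] flags=1001 VS?T → r2=0xa7
[5] flags=1001 NE?T → r1=0xf8
[6] flags=1001 LT?F → skip
[7] flags=1000 → (cmp)
[8] flags=1000 LT?T → r4=0xba
[9] flags=1000 GE?F → skip
[10] flags=1000 NE?T → r1=0xf8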